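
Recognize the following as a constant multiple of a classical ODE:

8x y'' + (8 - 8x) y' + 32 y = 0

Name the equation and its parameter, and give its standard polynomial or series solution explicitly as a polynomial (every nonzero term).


All three coefficients share the factor 8; dividing through by 8 gives  x y'' + (1 - x) y' + 4 y = 0.
This matches the Laguerre equation x y'' + (1 - x) y' + n y = 0 with n = 4; the polynomial solution is L_4(x).
With y = sum_k a_k x^k, matching x^k gives (k+1)k a_{k+1} + (k+1) a_{k+1} - k a_k + n a_k = 0, i.e. (k+1)^2 a_{k+1} = (k - n) a_k = (k - 4) a_k. The right side vanishes at k = 4, so the series terminates at degree 4.
Standard normalization L_n(0) = 1 gives a_0 = 1. Work upward with a_{k+1} = (k - 4) a_k / (k+1)^2:
  a_1 = (0 - 4)(1) / 1^2 = -4/1 = -4
  a_2 = (1 - 4)(-4) / 2^2 = 12/4 = 3
  a_3 = (2 - 4)(3) / 3^2 = -6/9 = -2/3
  a_4 = (3 - 4)(-2/3) / 4^2 = (2/3)/16 = 1/24
Hence L_4(x) = x^4/24 - 2 x^3/3 + 3 x^2 - 4 x + 1.

L_4(x); series = x^4/24 - 2 x^3/3 + 3 x^2 - 4 x + 1


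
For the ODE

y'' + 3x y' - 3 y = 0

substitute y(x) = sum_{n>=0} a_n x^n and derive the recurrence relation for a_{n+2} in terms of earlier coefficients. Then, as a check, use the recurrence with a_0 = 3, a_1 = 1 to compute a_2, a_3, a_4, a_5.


Substitute y = sum_n a_n x^n.
y''(x) has coefficient (n+2)(n+1) a_{n+2} at x^n;
3 x y'(x) has coefficient 3 n a_n at x^n (shift);
-3 y(x) has coefficient -3 a_n at x^n.
Matching x^n: (n+2)(n+1) a_{n+2} + (3n - 3) a_n = 0.
Thus a_{n+2} = (-3n + 3) / ((n+1)(n+2)) * a_n.

Check with a_0 = 3, a_1 = 1 (apply the recurrence for n = 0, 1, 2, 3): a_0 = 3, a_1 = 1, a_2 = 9/2, a_3 = 0, a_4 = -9/8, a_5 = 0.

a_(n+2) = (-3n + 3) / ((n+1)(n+2)) * a_n; check: a_0 = 3, a_1 = 1, a_2 = 9/2, a_3 = 0, a_4 = -9/8, a_5 = 0


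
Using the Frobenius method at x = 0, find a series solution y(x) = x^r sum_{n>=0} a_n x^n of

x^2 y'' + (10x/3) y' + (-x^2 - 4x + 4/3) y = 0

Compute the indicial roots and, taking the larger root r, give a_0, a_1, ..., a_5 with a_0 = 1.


Write in Frobenius form y'' + (p(x)/x) y' + (q(x)/x^2) y = 0:
  p(x) = 10/3,  q(x) = -x^2 - 4x + 4/3.
Indicial equation: r(r-1) + (10/3) r + (4/3) = 0 -> roots r_1 = -1, r_2 = -4/3.
Take r = r_1 = -1. Let y(x) = x^r sum_{n>=0} a_n x^n with a_0 = 1.
Substitute y = x^r sum a_n x^n and match x^{r+n}. The recurrence is
  D(n) a_n - 4 a_{n-1} - 1 a_{n-2} = 0,  where D(n) = (r+n)(r+n-1) + (10/3)(r+n) + (4/3).
  a_n = [4 a_{n-1} + 1 a_{n-2}] / D(n).
Since the indicial polynomial factors as (r - r_1)(r - r_2), D(n) = (r_1 + n - r_1)(r_1 + n - r_2) = n(n + 1/3).
Evaluating step by step (a_0 = 1):
  n = 1: D(1) = 1(1 + 1/3) = 4/3; numerator = 4(1) = 4; a_1 = (4)/(4/3) = 3
  n = 2: D(2) = 2(2 + 1/3) = 14/3; numerator = 4(3) + 1(1) = 13; a_2 = (13)/(14/3) = 39/14
  n = 3: D(3) = 3(3 + 1/3) = 10; numerator = 4(39/14) + 1(3) = 99/7; a_3 = (99/7)/(10) = 99/70
  n = 4: D(4) = 4(4 + 1/3) = 52/3; numerator = 4(99/70) + 1(39/14) = 591/70; a_4 = (591/70)/(52/3) = 1773/3640
  n = 5: D(5) = 5(5 + 1/3) = 80/3; numerator = 4(1773/3640) + 1(99/70) = 306/91; a_5 = (306/91)/(80/3) = 459/3640

r = -1; a_0 = 1; a_1 = 3; a_2 = 39/14; a_3 = 99/70; a_4 = 1773/3640; a_5 = 459/3640


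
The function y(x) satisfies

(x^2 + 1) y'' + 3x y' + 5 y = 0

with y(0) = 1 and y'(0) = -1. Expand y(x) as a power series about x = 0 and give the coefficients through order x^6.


Ansatz: y(x) = sum_{n>=0} a_n x^n, so y'(x) = sum_{n>=1} n a_n x^(n-1) and y''(x) = sum_{n>=2} n(n-1) a_n x^(n-2).
Substitute into P(x) y'' + Q(x) y' + R(x) y = 0 with P(x) = x^2 + 1, Q(x) = 3x, R(x) = 5, and match powers of x.
Initial conditions: a_0 = 1, a_1 = -1.
Setting the coefficient of each power of x to zero and solving order by order (substituting the coefficients already found):
  x^0: 2 a_2 + 5 a_0 = 0  ->  2 a_2 = -5 a_0 = -5  ->  a_2 = -5/2
  x^1: 6 a_3 + 8 a_1 = 0  ->  6 a_3 = -8 a_1 = 8  ->  a_3 = 4/3
  x^2: 12 a_4 + 13 a_2 = 0  ->  12 a_4 = -13 a_2 = 65/2  ->  a_4 = 65/24
  x^3: 20 a_5 + 20 a_3 = 0  ->  20 a_5 = -20 a_3 = -80/3  ->  a_5 = -4/3
  x^4: 30 a_6 + 29 a_4 = 0  ->  30 a_6 = -29 a_4 = -1885/24  ->  a_6 = -377/144
Truncated series: y(x) = 1 - x - (5/2) x^2 + (4/3) x^3 + (65/24) x^4 - (4/3) x^5 - (377/144) x^6 + O(x^7).

a_0 = 1; a_1 = -1; a_2 = -5/2; a_3 = 4/3; a_4 = 65/24; a_5 = -4/3; a_6 = -377/144


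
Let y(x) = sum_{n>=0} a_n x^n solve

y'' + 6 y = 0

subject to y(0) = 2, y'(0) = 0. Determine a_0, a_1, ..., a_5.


Ansatz: y(x) = sum_{n>=0} a_n x^n, so y'(x) = sum_{n>=1} n a_n x^(n-1) and y''(x) = sum_{n>=2} n(n-1) a_n x^(n-2).
Substitute into P(x) y'' + Q(x) y' + R(x) y = 0 with P(x) = 1, Q(x) = 0, R(x) = 6, and match powers of x.
Initial conditions: a_0 = 2, a_1 = 0.
Setting the coefficient of each power of x to zero and solving order by order (substituting the coefficients already found):
  x^0: 2 a_2 + 6 a_0 = 0  ->  2 a_2 = -6 a_0 = -12  ->  a_2 = -6
  x^1: 6 a_3 + 6 a_1 = 0  ->  6 a_3 = -6 a_1 = 0  ->  a_3 = 0
  x^2: 12 a_4 + 6 a_2 = 0  ->  12 a_4 = -6 a_2 = 36  ->  a_4 = 3
  x^3: 20 a_5 + 6 a_3 = 0  ->  20 a_5 = -6 a_3 = 0  ->  a_5 = 0
Truncated series: y(x) = 2 - 6 x^2 + 3 x^4 + O(x^6).

a_0 = 2; a_1 = 0; a_2 = -6; a_3 = 0; a_4 = 3; a_5 = 0


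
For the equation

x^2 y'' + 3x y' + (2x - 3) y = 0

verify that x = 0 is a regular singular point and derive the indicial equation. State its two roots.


Divide by x^2 to reach normal form y'' + P_1(x) y' + P_2(x) y = 0 with P_1(x) = 3/x and P_2(x) = 2/x - 3/x^2.
x = 0 is a singular point because the y'-coefficient 3/x has a pole at x = 0 and the y-coefficient 2/x - 3/x^2 has a pole at x = 0.
It is a regular singular point because x P_1(x) = p(x) = 3 and x^2 P_2(x) = q(x) = 2x - 3 are polynomials, hence analytic at x = 0.
p(0) = 3,  q(0) = -3.
Indicial equation: r(r-1) + p(0) r + q(0) = 0, i.e. r^2 + (p(0) - 1) r + q(0) = 0, i.e. r^2 + 2 r - 3 = 0.
Discriminant: (2)^2 - 4(-3) = 16, so r = (-2 ± 4)/2.
Solving: r_1 = 1, r_2 = -3.

indicial: r^2 + 2 r - 3 = 0; roots r_1 = 1, r_2 = -3


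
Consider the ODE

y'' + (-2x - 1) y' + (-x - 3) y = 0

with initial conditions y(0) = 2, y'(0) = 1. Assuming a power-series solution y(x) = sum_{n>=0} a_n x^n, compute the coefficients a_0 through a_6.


Ansatz: y(x) = sum_{n>=0} a_n x^n, so y'(x) = sum_{n>=1} n a_n x^(n-1) and y''(x) = sum_{n>=2} n(n-1) a_n x^(n-2).
Substitute into P(x) y'' + Q(x) y' + R(x) y = 0 with P(x) = 1, Q(x) = -2x - 1, R(x) = -x - 3, and match powers of x.
Initial conditions: a_0 = 2, a_1 = 1.
Setting the coefficient of each power of x to zero and solving order by order (substituting the coefficients already found):
  x^0: 2 a_2 - a_1 - 3 a_0 = 0  ->  2 a_2 = a_1 + 3 a_0 = 7  ->  a_2 = 7/2
  x^1: 6 a_3 - 2 a_2 - 5 a_1 - a_0 = 0  ->  6 a_3 = 2 a_2 + 5 a_1 + a_0 = 14  ->  a_3 = 7/3
  x^2: 12 a_4 - 3 a_3 - 7 a_2 - a_1 = 0  ->  12 a_4 = 3 a_3 + 7 a_2 + a_1 = 65/2  ->  a_4 = 65/24
  x^3: 20 a_5 - 4 a_4 - 9 a_3 - a_2 = 0  ->  20 a_5 = 4 a_4 + 9 a_3 + a_2 = 106/3  ->  a_5 = 53/30
  x^4: 30 a_6 - 5 a_5 - 11 a_4 - a_3 = 0  ->  30 a_6 = 5 a_5 + 11 a_4 + a_3 = 983/24  ->  a_6 = 983/720
Truncated series: y(x) = 2 + x + (7/2) x^2 + (7/3) x^3 + (65/24) x^4 + (53/30) x^5 + (983/720) x^6 + O(x^7).

a_0 = 2; a_1 = 1; a_2 = 7/2; a_3 = 7/3; a_4 = 65/24; a_5 = 53/30; a_6 = 983/720


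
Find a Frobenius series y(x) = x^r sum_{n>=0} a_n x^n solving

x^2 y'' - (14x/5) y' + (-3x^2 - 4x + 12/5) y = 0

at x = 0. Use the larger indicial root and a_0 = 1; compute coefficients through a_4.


Write in Frobenius form y'' + (p(x)/x) y' + (q(x)/x^2) y = 0:
  p(x) = -14/5,  q(x) = -3x^2 - 4x + 12/5.
Indicial equation: r(r-1) + (-14/5) r + (12/5) = 0 -> roots r_1 = 3, r_2 = 4/5.
Take r = r_1 = 3. Let y(x) = x^r sum_{n>=0} a_n x^n with a_0 = 1.
Substitute y = x^r sum a_n x^n and match x^{r+n}. The recurrence is
  D(n) a_n - 4 a_{n-1} - 3 a_{n-2} = 0,  where D(n) = (r+n)(r+n-1) + (-14/5)(r+n) + (12/5).
  a_n = [4 a_{n-1} + 3 a_{n-2}] / D(n).
Since the indicial polynomial factors as (r - r_1)(r - r_2), D(n) = (r_1 + n - r_1)(r_1 + n - r_2) = n(n + 11/5).
Evaluating step by step (a_0 = 1):
  n = 1: D(1) = 1(1 + 11/5) = 16/5; numerator = 4(1) = 4; a_1 = (4)/(16/5) = 5/4
  n = 2: D(2) = 2(2 + 11/5) = 42/5; numerator = 4(5/4) + 3(1) = 8; a_2 = (8)/(42/5) = 20/21
  n = 3: D(3) = 3(3 + 11/5) = 78/5; numerator = 4(20/21) + 3(5/4) = 635/84; a_3 = (635/84)/(78/5) = 3175/6552
  n = 4: D(4) = 4(4 + 11/5) = 124/5; numerator = 4(3175/6552) + 3(20/21) = 7855/1638; a_4 = (7855/1638)/(124/5) = 39275/203112

r = 3; a_0 = 1; a_1 = 5/4; a_2 = 20/21; a_3 = 3175/6552; a_4 = 39275/203112


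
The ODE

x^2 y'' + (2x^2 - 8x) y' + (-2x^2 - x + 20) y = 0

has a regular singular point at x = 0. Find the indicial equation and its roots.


Divide by x^2 to reach normal form y'' + P_1(x) y' + P_2(x) y = 0 with P_1(x) = 2 - 8/x and P_2(x) = -2 - 1/x + 20/x^2.
x = 0 is a singular point because the y'-coefficient 2 - 8/x has a pole at x = 0 and the y-coefficient -2 - 1/x + 20/x^2 has a pole at x = 0.
It is a regular singular point because x P_1(x) = p(x) = 2x - 8 and x^2 P_2(x) = q(x) = -2x^2 - x + 20 are polynomials, hence analytic at x = 0.
p(0) = -8,  q(0) = 20.
Indicial equation: r(r-1) + p(0) r + q(0) = 0, i.e. r^2 + (p(0) - 1) r + q(0) = 0, i.e. r^2 - 9 r + 20 = 0.
Discriminant: (-9)^2 - 4(20) = 1, so r = (9 ± 1)/2.
Solving: r_1 = 5, r_2 = 4.

indicial: r^2 - 9 r + 20 = 0; roots r_1 = 5, r_2 = 4


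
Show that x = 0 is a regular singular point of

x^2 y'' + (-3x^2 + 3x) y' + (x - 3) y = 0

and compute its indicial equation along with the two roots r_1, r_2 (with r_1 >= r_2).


Divide by x^2 to reach normal form y'' + P_1(x) y' + P_2(x) y = 0 with P_1(x) = -3 + 3/x and P_2(x) = 1/x - 3/x^2.
x = 0 is a singular point because the y'-coefficient -3 + 3/x has a pole at x = 0 and the y-coefficient 1/x - 3/x^2 has a pole at x = 0.
It is a regular singular point because x P_1(x) = p(x) = 3 - 3x and x^2 P_2(x) = q(x) = x - 3 are polynomials, hence analytic at x = 0.
p(0) = 3,  q(0) = -3.
Indicial equation: r(r-1) + p(0) r + q(0) = 0, i.e. r^2 + (p(0) - 1) r + q(0) = 0, i.e. r^2 + 2 r - 3 = 0.
Discriminant: (2)^2 - 4(-3) = 16, so r = (-2 ± 4)/2.
Solving: r_1 = 1, r_2 = -3.

indicial: r^2 + 2 r - 3 = 0; roots r_1 = 1, r_2 = -3


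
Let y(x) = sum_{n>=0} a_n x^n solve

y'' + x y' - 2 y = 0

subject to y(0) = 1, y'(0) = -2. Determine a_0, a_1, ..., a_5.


Ansatz: y(x) = sum_{n>=0} a_n x^n, so y'(x) = sum_{n>=1} n a_n x^(n-1) and y''(x) = sum_{n>=2} n(n-1) a_n x^(n-2).
Substitute into P(x) y'' + Q(x) y' + R(x) y = 0 with P(x) = 1, Q(x) = x, R(x) = -2, and match powers of x.
Initial conditions: a_0 = 1, a_1 = -2.
Setting the coefficient of each power of x to zero and solving order by order (substituting the coefficients already found):
  x^0: 2 a_2 - 2 a_0 = 0  ->  2 a_2 = 2 a_0 = 2  ->  a_2 = 1
  x^1: 6 a_3 - a_1 = 0  ->  6 a_3 = a_1 = -2  ->  a_3 = -1/3
  x^2: 12 a_4 = 0  ->  a_4 = 0
  x^3: 20 a_5 + a_3 = 0  ->  20 a_5 = -a_3 = 1/3  ->  a_5 = 1/60
Truncated series: y(x) = 1 - 2 x + x^2 - (1/3) x^3 + (1/60) x^5 + O(x^6).

a_0 = 1; a_1 = -2; a_2 = 1; a_3 = -1/3; a_4 = 0; a_5 = 1/60


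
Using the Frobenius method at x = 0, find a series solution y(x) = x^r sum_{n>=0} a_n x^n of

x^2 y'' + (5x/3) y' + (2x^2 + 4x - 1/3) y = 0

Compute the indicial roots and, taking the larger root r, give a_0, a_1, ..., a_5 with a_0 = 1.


Write in Frobenius form y'' + (p(x)/x) y' + (q(x)/x^2) y = 0:
  p(x) = 5/3,  q(x) = 2x^2 + 4x - 1/3.
Indicial equation: r(r-1) + (5/3) r + (-1/3) = 0 -> roots r_1 = 1/3, r_2 = -1.
Take r = r_1 = 1/3. Let y(x) = x^r sum_{n>=0} a_n x^n with a_0 = 1.
Substitute y = x^r sum a_n x^n and match x^{r+n}. The recurrence is
  D(n) a_n + 4 a_{n-1} + 2 a_{n-2} = 0,  where D(n) = (r+n)(r+n-1) + (5/3)(r+n) + (-1/3).
  a_n = [-4 a_{n-1} - 2 a_{n-2}] / D(n).
Since the indicial polynomial factors as (r - r_1)(r - r_2), D(n) = (r_1 + n - r_1)(r_1 + n - r_2) = n(n + 4/3).
Evaluating step by step (a_0 = 1):
  n = 1: D(1) = 1(1 + 4/3) = 7/3; numerator = -4(1) = -4; a_1 = (-4)/(7/3) = -12/7
  n = 2: D(2) = 2(2 + 4/3) = 20/3; numerator = -4(-12/7) - 2(1) = 34/7; a_2 = (34/7)/(20/3) = 51/70
  n = 3: D(3) = 3(3 + 4/3) = 13; numerator = -4(51/70) - 2(-12/7) = 18/35; a_3 = (18/35)/(13) = 18/455
  n = 4: D(4) = 4(4 + 4/3) = 64/3; numerator = -4(18/455) - 2(51/70) = -21/13; a_4 = (-21/13)/(64/3) = -63/832
  n = 5: D(5) = 5(5 + 4/3) = 95/3; numerator = -4(-63/832) - 2(18/455) = 1629/7280; a_5 = (1629/7280)/(95/3) = 4887/691600

r = 1/3; a_0 = 1; a_1 = -12/7; a_2 = 51/70; a_3 = 18/455; a_4 = -63/832; a_5 = 4887/691600


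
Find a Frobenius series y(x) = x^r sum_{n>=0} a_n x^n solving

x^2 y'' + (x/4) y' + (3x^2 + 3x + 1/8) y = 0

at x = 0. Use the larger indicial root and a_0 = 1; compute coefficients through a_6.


Write in Frobenius form y'' + (p(x)/x) y' + (q(x)/x^2) y = 0:
  p(x) = 1/4,  q(x) = 3x^2 + 3x + 1/8.
Indicial equation: r(r-1) + (1/4) r + (1/8) = 0 -> roots r_1 = 1/2, r_2 = 1/4.
Take r = r_1 = 1/2. Let y(x) = x^r sum_{n>=0} a_n x^n with a_0 = 1.
Substitute y = x^r sum a_n x^n and match x^{r+n}. The recurrence is
  D(n) a_n + 3 a_{n-1} + 3 a_{n-2} = 0,  where D(n) = (r+n)(r+n-1) + (1/4)(r+n) + (1/8).
  a_n = [-3 a_{n-1} - 3 a_{n-2}] / D(n).
Since the indicial polynomial factors as (r - r_1)(r - r_2), D(n) = (r_1 + n - r_1)(r_1 + n - r_2) = n(n + 1/4).
Evaluating step by step (a_0 = 1):
  n = 1: D(1) = 1(1 + 1/4) = 5/4; numerator = -3(1) = -3; a_1 = (-3)/(5/4) = -12/5
  n = 2: D(2) = 2(2 + 1/4) = 9/2; numerator = -3(-12/5) - 3(1) = 21/5; a_2 = (21/5)/(9/2) = 14/15
  n = 3: D(3) = 3(3 + 1/4) = 39/4; numerator = -3(14/15) - 3(-12/5) = 22/5; a_3 = (22/5)/(39/4) = 88/195
  n = 4: D(4) = 4(4 + 1/4) = 17; numerator = -3(88/195) - 3(14/15) = -54/13; a_4 = (-54/13)/(17) = -54/221
  n = 5: D(5) = 5(5 + 1/4) = 105/4; numerator = -3(-54/221) - 3(88/195) = -686/1105; a_5 = (-686/1105)/(105/4) = -392/16575
  n = 6: D(6) = 6(6 + 1/4) = 75/2; numerator = -3(-392/16575) - 3(-54/221) = 4442/5525; a_6 = (4442/5525)/(75/2) = 8884/414375

r = 1/2; a_0 = 1; a_1 = -12/5; a_2 = 14/15; a_3 = 88/195; a_4 = -54/221; a_5 = -392/16575; a_6 = 8884/414375


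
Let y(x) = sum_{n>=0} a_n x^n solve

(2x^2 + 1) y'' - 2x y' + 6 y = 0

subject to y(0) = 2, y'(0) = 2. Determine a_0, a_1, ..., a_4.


Ansatz: y(x) = sum_{n>=0} a_n x^n, so y'(x) = sum_{n>=1} n a_n x^(n-1) and y''(x) = sum_{n>=2} n(n-1) a_n x^(n-2).
Substitute into P(x) y'' + Q(x) y' + R(x) y = 0 with P(x) = 2x^2 + 1, Q(x) = -2x, R(x) = 6, and match powers of x.
Initial conditions: a_0 = 2, a_1 = 2.
Setting the coefficient of each power of x to zero and solving order by order (substituting the coefficients already found):
  x^0: 2 a_2 + 6 a_0 = 0  ->  2 a_2 = -6 a_0 = -12  ->  a_2 = -6
  x^1: 6 a_3 + 4 a_1 = 0  ->  6 a_3 = -4 a_1 = -8  ->  a_3 = -4/3
  x^2: 12 a_4 + 6 a_2 = 0  ->  12 a_4 = -6 a_2 = 36  ->  a_4 = 3
Truncated series: y(x) = 2 + 2 x - 6 x^2 - (4/3) x^3 + 3 x^4 + O(x^5).

a_0 = 2; a_1 = 2; a_2 = -6; a_3 = -4/3; a_4 = 3


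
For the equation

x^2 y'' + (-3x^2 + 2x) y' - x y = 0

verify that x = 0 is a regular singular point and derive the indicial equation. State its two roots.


Divide by x^2 to reach normal form y'' + P_1(x) y' + P_2(x) y = 0 with P_1(x) = -3 + 2/x and P_2(x) = -1/x.
x = 0 is a singular point because the y'-coefficient -3 + 2/x has a pole at x = 0 and the y-coefficient -1/x has a pole at x = 0.
It is a regular singular point because x P_1(x) = p(x) = 2 - 3x and x^2 P_2(x) = q(x) = -x are polynomials, hence analytic at x = 0.
p(0) = 2,  q(0) = 0.
Indicial equation: r(r-1) + p(0) r + q(0) = 0, i.e. r^2 + (p(0) - 1) r + q(0) = 0, i.e. r^2 + 1 r = 0.
Discriminant: (1)^2 - 4(0) = 1, so r = (-1 ± 1)/2.
Solving: r_1 = 0, r_2 = -1.

indicial: r^2 + 1 r = 0; roots r_1 = 0, r_2 = -1


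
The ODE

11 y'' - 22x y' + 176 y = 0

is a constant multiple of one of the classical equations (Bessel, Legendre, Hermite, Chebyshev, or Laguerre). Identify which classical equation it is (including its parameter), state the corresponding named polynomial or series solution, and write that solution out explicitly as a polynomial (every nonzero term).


All three coefficients share the factor 11; dividing through by 11 gives  y'' - 2x y' + 16 y = 0.
This matches the Hermite equation y'' - 2x y' + 2n y = 0 with 2n = 16, so n = 8; the polynomial solution is H_8(x).
With y = sum_k a_k x^k, matching x^k gives (k+2)(k+1) a_{k+2} = 2(k - n) a_k = 2(k - 8) a_k. The right side vanishes at k = 8, so the series with the parity of 8 terminates at degree 8.
Standard normalization: leading coefficient of H_n is 2^n, so a_8 = 2^8 = 256. Work downward with a_k = (k+1)(k+2) a_{k+2} / (2(k - n)):
  a_6 = (7)(8)(256) / (2(6 - 8)) = 14336/(-4) = -3584
  a_4 = (5)(6)(-3584) / (2(4 - 8)) = -107520/(-8) = 13440
  a_2 = (3)(4)(13440) / (2(2 - 8)) = 161280/(-12) = -13440
  a_0 = (1)(2)(-13440) / (2(0 - 8)) = -26880/(-16) = 1680
Hence H_8(x) = 256 x^8 - 3584 x^6 + 13440 x^4 - 13440 x^2 + 1680.

H_8(x); series = 256 x^8 - 3584 x^6 + 13440 x^4 - 13440 x^2 + 1680


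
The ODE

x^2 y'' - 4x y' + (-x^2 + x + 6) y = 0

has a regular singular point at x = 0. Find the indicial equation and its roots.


Divide by x^2 to reach normal form y'' + P_1(x) y' + P_2(x) y = 0 with P_1(x) = -4/x and P_2(x) = -1 + 1/x + 6/x^2.
x = 0 is a singular point because the y'-coefficient -4/x has a pole at x = 0 and the y-coefficient -1 + 1/x + 6/x^2 has a pole at x = 0.
It is a regular singular point because x P_1(x) = p(x) = -4 and x^2 P_2(x) = q(x) = -x^2 + x + 6 are polynomials, hence analytic at x = 0.
p(0) = -4,  q(0) = 6.
Indicial equation: r(r-1) + p(0) r + q(0) = 0, i.e. r^2 + (p(0) - 1) r + q(0) = 0, i.e. r^2 - 5 r + 6 = 0.
Discriminant: (-5)^2 - 4(6) = 1, so r = (5 ± 1)/2.
Solving: r_1 = 3, r_2 = 2.

indicial: r^2 - 5 r + 6 = 0; roots r_1 = 3, r_2 = 2


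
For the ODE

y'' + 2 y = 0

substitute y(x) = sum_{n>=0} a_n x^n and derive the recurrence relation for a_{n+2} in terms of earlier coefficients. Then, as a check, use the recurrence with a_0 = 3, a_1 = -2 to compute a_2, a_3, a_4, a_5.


Substitute y = sum_n a_n x^n into y'' + (const) y = 0.
y''(x) = sum_{n>=0} (n+2)(n+1) a_{n+2} x^n.
The ODE becomes sum_n [(n+2)(n+1) a_{n+2} + 2 a_n] x^n = 0.
Setting each coefficient to zero gives the recurrence:
  (n+2)(n+1) a_{n+2} + 2 a_n = 0,
  a_{n+2} = -2 / ((n+1)(n+2)) a_n.

Check with a_0 = 3, a_1 = -2 (apply the recurrence for n = 0, 1, 2, 3): a_0 = 3, a_1 = -2, a_2 = -3, a_3 = 2/3, a_4 = 1/2, a_5 = -1/15.

a_{n+2} = -2/((n+1)(n+2)) * a_n; check: a_0 = 3, a_1 = -2, a_2 = -3, a_3 = 2/3, a_4 = 1/2, a_5 = -1/15


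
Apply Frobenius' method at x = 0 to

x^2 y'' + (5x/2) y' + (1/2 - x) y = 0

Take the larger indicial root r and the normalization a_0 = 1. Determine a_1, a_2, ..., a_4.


Write in Frobenius form y'' + (p(x)/x) y' + (q(x)/x^2) y = 0:
  p(x) = 5/2,  q(x) = 1/2 - x.
Indicial equation: r(r-1) + (5/2) r + (1/2) = 0 -> roots r_1 = -1/2, r_2 = -1.
Take r = r_1 = -1/2. Let y(x) = x^r sum_{n>=0} a_n x^n with a_0 = 1.
Substitute y = x^r sum a_n x^n and match x^{r+n}. The recurrence is
  D(n) a_n - 1 a_{n-1} = 0,  where D(n) = (r+n)(r+n-1) + (5/2)(r+n) + (1/2).
  a_n = 1 / D(n) * a_{n-1}.
Since the indicial polynomial factors as (r - r_1)(r - r_2), D(n) = (r_1 + n - r_1)(r_1 + n - r_2) = n(n + 1/2).
Evaluating step by step (a_0 = 1):
  n = 1: D(1) = 1(1 + 1/2) = 3/2; numerator = 1(1) = 1; a_1 = (1)/(3/2) = 2/3
  n = 2: D(2) = 2(2 + 1/2) = 5; numerator = 1(2/3) = 2/3; a_2 = (2/3)/(5) = 2/15
  n = 3: D(3) = 3(3 + 1/2) = 21/2; numerator = 1(2/15) = 2/15; a_3 = (2/15)/(21/2) = 4/315
  n = 4: D(4) = 4(4 + 1/2) = 18; numerator = 1(4/315) = 4/315; a_4 = (4/315)/(18) = 2/2835

r = -1/2; a_0 = 1; a_1 = 2/3; a_2 = 2/15; a_3 = 4/315; a_4 = 2/2835


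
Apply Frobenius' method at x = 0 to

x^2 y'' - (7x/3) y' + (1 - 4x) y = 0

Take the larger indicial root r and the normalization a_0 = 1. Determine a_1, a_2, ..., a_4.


Write in Frobenius form y'' + (p(x)/x) y' + (q(x)/x^2) y = 0:
  p(x) = -7/3,  q(x) = 1 - 4x.
Indicial equation: r(r-1) + (-7/3) r + (1) = 0 -> roots r_1 = 3, r_2 = 1/3.
Take r = r_1 = 3. Let y(x) = x^r sum_{n>=0} a_n x^n with a_0 = 1.
Substitute y = x^r sum a_n x^n and match x^{r+n}. The recurrence is
  D(n) a_n - 4 a_{n-1} = 0,  where D(n) = (r+n)(r+n-1) + (-7/3)(r+n) + (1).
  a_n = 4 / D(n) * a_{n-1}.
Since the indicial polynomial factors as (r - r_1)(r - r_2), D(n) = (r_1 + n - r_1)(r_1 + n - r_2) = n(n + 8/3).
Evaluating step by step (a_0 = 1):
  n = 1: D(1) = 1(1 + 8/3) = 11/3; numerator = 4(1) = 4; a_1 = (4)/(11/3) = 12/11
  n = 2: D(2) = 2(2 + 8/3) = 28/3; numerator = 4(12/11) = 48/11; a_2 = (48/11)/(28/3) = 36/77
  n = 3: D(3) = 3(3 + 8/3) = 17; numerator = 4(36/77) = 144/77; a_3 = (144/77)/(17) = 144/1309
  n = 4: D(4) = 4(4 + 8/3) = 80/3; numerator = 4(144/1309) = 576/1309; a_4 = (576/1309)/(80/3) = 108/6545

r = 3; a_0 = 1; a_1 = 12/11; a_2 = 36/77; a_3 = 144/1309; a_4 = 108/6545


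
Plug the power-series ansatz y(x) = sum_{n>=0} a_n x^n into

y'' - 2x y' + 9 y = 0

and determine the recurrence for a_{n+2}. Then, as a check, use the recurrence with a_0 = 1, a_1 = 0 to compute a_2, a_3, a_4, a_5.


Substitute y = sum_n a_n x^n.
y''(x) has coefficient (n+2)(n+1) a_{n+2} at x^n;
-2 x y'(x) has coefficient -2 n a_n at x^n (shift);
9 y(x) has coefficient 9 a_n at x^n.
Matching x^n: (n+2)(n+1) a_{n+2} + (-2n + 9) a_n = 0.
Thus a_{n+2} = (2n - 9) / ((n+1)(n+2)) * a_n.

Check with a_0 = 1, a_1 = 0 (apply the recurrence for n = 0, 1, 2, 3): a_0 = 1, a_1 = 0, a_2 = -9/2, a_3 = 0, a_4 = 15/8, a_5 = 0.

a_(n+2) = (2n - 9) / ((n+1)(n+2)) * a_n; check: a_0 = 1, a_1 = 0, a_2 = -9/2, a_3 = 0, a_4 = 15/8, a_5 = 0


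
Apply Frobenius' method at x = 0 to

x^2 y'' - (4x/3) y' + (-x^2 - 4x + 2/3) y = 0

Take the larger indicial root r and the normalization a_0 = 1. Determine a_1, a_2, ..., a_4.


Write in Frobenius form y'' + (p(x)/x) y' + (q(x)/x^2) y = 0:
  p(x) = -4/3,  q(x) = -x^2 - 4x + 2/3.
Indicial equation: r(r-1) + (-4/3) r + (2/3) = 0 -> roots r_1 = 2, r_2 = 1/3.
Take r = r_1 = 2. Let y(x) = x^r sum_{n>=0} a_n x^n with a_0 = 1.
Substitute y = x^r sum a_n x^n and match x^{r+n}. The recurrence is
  D(n) a_n - 4 a_{n-1} - 1 a_{n-2} = 0,  where D(n) = (r+n)(r+n-1) + (-4/3)(r+n) + (2/3).
  a_n = [4 a_{n-1} + 1 a_{n-2}] / D(n).
Since the indicial polynomial factors as (r - r_1)(r - r_2), D(n) = (r_1 + n - r_1)(r_1 + n - r_2) = n(n + 5/3).
Evaluating step by step (a_0 = 1):
  n = 1: D(1) = 1(1 + 5/3) = 8/3; numerator = 4(1) = 4; a_1 = (4)/(8/3) = 3/2
  n = 2: D(2) = 2(2 + 5/3) = 22/3; numerator = 4(3/2) + 1(1) = 7; a_2 = (7)/(22/3) = 21/22
  n = 3: D(3) = 3(3 + 5/3) = 14; numerator = 4(21/22) + 1(3/2) = 117/22; a_3 = (117/22)/(14) = 117/308
  n = 4: D(4) = 4(4 + 5/3) = 68/3; numerator = 4(117/308) + 1(21/22) = 381/154; a_4 = (381/154)/(68/3) = 1143/10472

r = 2; a_0 = 1; a_1 = 3/2; a_2 = 21/22; a_3 = 117/308; a_4 = 1143/10472


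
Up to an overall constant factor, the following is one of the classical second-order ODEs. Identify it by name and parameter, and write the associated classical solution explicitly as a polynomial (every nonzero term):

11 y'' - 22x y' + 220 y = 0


All three coefficients share the factor 11; dividing through by 11 gives  y'' - 2x y' + 20 y = 0.
This matches the Hermite equation y'' - 2x y' + 2n y = 0 with 2n = 20, so n = 10; the polynomial solution is H_10(x).
With y = sum_k a_k x^k, matching x^k gives (k+2)(k+1) a_{k+2} = 2(k - n) a_k = 2(k - 10) a_k. The right side vanishes at k = 10, so the series with the parity of 10 terminates at degree 10.
Standard normalization: leading coefficient of H_n is 2^n, so a_10 = 2^10 = 1024. Work downward with a_k = (k+1)(k+2) a_{k+2} / (2(k - n)):
  a_8 = (9)(10)(1024) / (2(8 - 10)) = 92160/(-4) = -23040
  a_6 = (7)(8)(-23040) / (2(6 - 10)) = -1290240/(-8) = 161280
  a_4 = (5)(6)(161280) / (2(4 - 10)) = 4838400/(-12) = -403200
  a_2 = (3)(4)(-403200) / (2(2 - 10)) = -4838400/(-16) = 302400
  a_0 = (1)(2)(302400) / (2(0 - 10)) = 604800/(-20) = -30240
Hence H_10(x) = 1024 x^10 - 23040 x^8 + 161280 x^6 - 403200 x^4 + 302400 x^2 - 30240.

H_10(x); series = 1024 x^10 - 23040 x^8 + 161280 x^6 - 403200 x^4 + 302400 x^2 - 30240


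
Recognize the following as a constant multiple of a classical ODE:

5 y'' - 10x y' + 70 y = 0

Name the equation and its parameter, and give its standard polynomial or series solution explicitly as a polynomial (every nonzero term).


All three coefficients share the factor 5; dividing through by 5 gives  y'' - 2x y' + 14 y = 0.
This matches the Hermite equation y'' - 2x y' + 2n y = 0 with 2n = 14, so n = 7; the polynomial solution is H_7(x).
With y = sum_k a_k x^k, matching x^k gives (k+2)(k+1) a_{k+2} = 2(k - n) a_k = 2(k - 7) a_k. The right side vanishes at k = 7, so the series with the parity of 7 terminates at degree 7.
Standard normalization: leading coefficient of H_n is 2^n, so a_7 = 2^7 = 128. Work downward with a_k = (k+1)(k+2) a_{k+2} / (2(k - n)):
  a_5 = (6)(7)(128) / (2(5 - 7)) = 5376/(-4) = -1344
  a_3 = (4)(5)(-1344) / (2(3 - 7)) = -26880/(-8) = 3360
  a_1 = (2)(3)(3360) / (2(1 - 7)) = 20160/(-12) = -1680
Hence H_7(x) = 128 x^7 - 1344 x^5 + 3360 x^3 - 1680 x.

H_7(x); series = 128 x^7 - 1344 x^5 + 3360 x^3 - 1680 x


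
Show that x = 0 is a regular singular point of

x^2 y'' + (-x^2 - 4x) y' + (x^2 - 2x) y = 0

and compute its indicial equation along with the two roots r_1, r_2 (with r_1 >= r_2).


Divide by x^2 to reach normal form y'' + P_1(x) y' + P_2(x) y = 0 with P_1(x) = -1 - 4/x and P_2(x) = 1 - 2/x.
x = 0 is a singular point because the y'-coefficient -1 - 4/x has a pole at x = 0 and the y-coefficient 1 - 2/x has a pole at x = 0.
It is a regular singular point because x P_1(x) = p(x) = -x - 4 and x^2 P_2(x) = q(x) = x^2 - 2x are polynomials, hence analytic at x = 0.
p(0) = -4,  q(0) = 0.
Indicial equation: r(r-1) + p(0) r + q(0) = 0, i.e. r^2 + (p(0) - 1) r + q(0) = 0, i.e. r^2 - 5 r = 0.
Discriminant: (-5)^2 - 4(0) = 25, so r = (5 ± 5)/2.
Solving: r_1 = 5, r_2 = 0.

indicial: r^2 - 5 r = 0; roots r_1 = 5, r_2 = 0


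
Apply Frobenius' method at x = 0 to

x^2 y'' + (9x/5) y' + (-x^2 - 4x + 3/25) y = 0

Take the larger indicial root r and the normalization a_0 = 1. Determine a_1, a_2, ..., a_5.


Write in Frobenius form y'' + (p(x)/x) y' + (q(x)/x^2) y = 0:
  p(x) = 9/5,  q(x) = -x^2 - 4x + 3/25.
Indicial equation: r(r-1) + (9/5) r + (3/25) = 0 -> roots r_1 = -1/5, r_2 = -3/5.
Take r = r_1 = -1/5. Let y(x) = x^r sum_{n>=0} a_n x^n with a_0 = 1.
Substitute y = x^r sum a_n x^n and match x^{r+n}. The recurrence is
  D(n) a_n - 4 a_{n-1} - 1 a_{n-2} = 0,  where D(n) = (r+n)(r+n-1) + (9/5)(r+n) + (3/25).
  a_n = [4 a_{n-1} + 1 a_{n-2}] / D(n).
Since the indicial polynomial factors as (r - r_1)(r - r_2), D(n) = (r_1 + n - r_1)(r_1 + n - r_2) = n(n + 2/5).
Evaluating step by step (a_0 = 1):
  n = 1: D(1) = 1(1 + 2/5) = 7/5; numerator = 4(1) = 4; a_1 = (4)/(7/5) = 20/7
  n = 2: D(2) = 2(2 + 2/5) = 24/5; numerator = 4(20/7) + 1(1) = 87/7; a_2 = (87/7)/(24/5) = 145/56
  n = 3: D(3) = 3(3 + 2/5) = 51/5; numerator = 4(145/56) + 1(20/7) = 185/14; a_3 = (185/14)/(51/5) = 925/714
  n = 4: D(4) = 4(4 + 2/5) = 88/5; numerator = 4(925/714) + 1(145/56) = 22195/2856; a_4 = (22195/2856)/(88/5) = 110975/251328
  n = 5: D(5) = 5(5 + 2/5) = 27; numerator = 4(110975/251328) + 1(925/714) = 64125/20944; a_5 = (64125/20944)/(27) = 2375/20944

r = -1/5; a_0 = 1; a_1 = 20/7; a_2 = 145/56; a_3 = 925/714; a_4 = 110975/251328; a_5 = 2375/20944


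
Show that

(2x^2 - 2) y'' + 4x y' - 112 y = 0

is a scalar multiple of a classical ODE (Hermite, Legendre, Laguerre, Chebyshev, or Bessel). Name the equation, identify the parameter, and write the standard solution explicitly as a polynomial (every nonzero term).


All three coefficients share the factor -2; dividing through by -2 gives  (1 - x^2) y'' - 2x y' + 56 y = 0.
This matches the Legendre equation (1 - x^2) y'' - 2x y' + n(n+1) y = 0 (note the -2x y' term) with n(n+1) = 56, so n = 7; the polynomial solution is P_7(x).
With y = sum_k a_k x^k, matching x^k gives (k+2)(k+1) a_{k+2} = [k(k+1) - n(n+1)] a_k = (k - 7)(k + 8) a_k. The right side vanishes at k = 7, so the series with the parity of 7 terminates at degree 7.
Standard normalization (P_n(1) = 1): leading coefficient (2n)!/(2^n (n!)^2) = 87178291200/(128*25401600) = 429/16, so a_7 = 429/16. Work downward with a_k = (k+1)(k+2) a_{k+2} / ((k - 7)(k + 8)):
  a_5 = (6)(7)(429/16) / ((5 - 7)(5 + 8)) = (9009/8)/(-26) = -693/16
  a_3 = (4)(5)(-693/16) / ((3 - 7)(3 + 8)) = (-3465/4)/(-44) = 315/16
  a_1 = (2)(3)(315/16) / ((1 - 7)(1 + 8)) = (945/8)/(-54) = -35/16
Hence P_7(x) = 429 x^7/16 - 693 x^5/16 + 315 x^3/16 - 35 x/16.

P_7(x); series = 429 x^7/16 - 693 x^5/16 + 315 x^3/16 - 35 x/16


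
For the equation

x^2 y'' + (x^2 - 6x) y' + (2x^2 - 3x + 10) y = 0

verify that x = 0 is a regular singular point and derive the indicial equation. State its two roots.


Divide by x^2 to reach normal form y'' + P_1(x) y' + P_2(x) y = 0 with P_1(x) = 1 - 6/x and P_2(x) = 2 - 3/x + 10/x^2.
x = 0 is a singular point because the y'-coefficient 1 - 6/x has a pole at x = 0 and the y-coefficient 2 - 3/x + 10/x^2 has a pole at x = 0.
It is a regular singular point because x P_1(x) = p(x) = x - 6 and x^2 P_2(x) = q(x) = 2x^2 - 3x + 10 are polynomials, hence analytic at x = 0.
p(0) = -6,  q(0) = 10.
Indicial equation: r(r-1) + p(0) r + q(0) = 0, i.e. r^2 + (p(0) - 1) r + q(0) = 0, i.e. r^2 - 7 r + 10 = 0.
Discriminant: (-7)^2 - 4(10) = 9, so r = (7 ± 3)/2.
Solving: r_1 = 5, r_2 = 2.

indicial: r^2 - 7 r + 10 = 0; roots r_1 = 5, r_2 = 2


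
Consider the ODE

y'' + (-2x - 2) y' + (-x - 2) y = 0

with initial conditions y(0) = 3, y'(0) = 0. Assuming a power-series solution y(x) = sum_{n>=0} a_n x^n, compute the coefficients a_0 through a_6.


Ansatz: y(x) = sum_{n>=0} a_n x^n, so y'(x) = sum_{n>=1} n a_n x^(n-1) and y''(x) = sum_{n>=2} n(n-1) a_n x^(n-2).
Substitute into P(x) y'' + Q(x) y' + R(x) y = 0 with P(x) = 1, Q(x) = -2x - 2, R(x) = -x - 2, and match powers of x.
Initial conditions: a_0 = 3, a_1 = 0.
Setting the coefficient of each power of x to zero and solving order by order (substituting the coefficients already found):
  x^0: 2 a_2 - 2 a_1 - 2 a_0 = 0  ->  2 a_2 = 2 a_1 + 2 a_0 = 6  ->  a_2 = 3
  x^1: 6 a_3 - 4 a_2 - 4 a_1 - a_0 = 0  ->  6 a_3 = 4 a_2 + 4 a_1 + a_0 = 15  ->  a_3 = 5/2
  x^2: 12 a_4 - 6 a_3 - 6 a_2 - a_1 = 0  ->  12 a_4 = 6 a_3 + 6 a_2 + a_1 = 33  ->  a_4 = 11/4
  x^3: 20 a_5 - 8 a_4 - 8 a_3 - a_2 = 0  ->  20 a_5 = 8 a_4 + 8 a_3 + a_2 = 45  ->  a_5 = 9/4
  x^4: 30 a_6 - 10 a_5 - 10 a_4 - a_3 = 0  ->  30 a_6 = 10 a_5 + 10 a_4 + a_3 = 105/2  ->  a_6 = 7/4
Truncated series: y(x) = 3 + 3 x^2 + (5/2) x^3 + (11/4) x^4 + (9/4) x^5 + (7/4) x^6 + O(x^7).

a_0 = 3; a_1 = 0; a_2 = 3; a_3 = 5/2; a_4 = 11/4; a_5 = 9/4; a_6 = 7/4


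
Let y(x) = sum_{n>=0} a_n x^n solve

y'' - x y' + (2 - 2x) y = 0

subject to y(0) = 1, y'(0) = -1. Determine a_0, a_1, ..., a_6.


Ansatz: y(x) = sum_{n>=0} a_n x^n, so y'(x) = sum_{n>=1} n a_n x^(n-1) and y''(x) = sum_{n>=2} n(n-1) a_n x^(n-2).
Substitute into P(x) y'' + Q(x) y' + R(x) y = 0 with P(x) = 1, Q(x) = -x, R(x) = 2 - 2x, and match powers of x.
Initial conditions: a_0 = 1, a_1 = -1.
Setting the coefficient of each power of x to zero and solving order by order (substituting the coefficients already found):
  x^0: 2 a_2 + 2 a_0 = 0  ->  2 a_2 = -2 a_0 = -2  ->  a_2 = -1
  x^1: 6 a_3 + a_1 - 2 a_0 = 0  ->  6 a_3 = -a_1 + 2 a_0 = 3  ->  a_3 = 1/2
  x^2: 12 a_4 - 2 a_1 = 0  ->  12 a_4 = 2 a_1 = -2  ->  a_4 = -1/6
  x^3: 20 a_5 - a_3 - 2 a_2 = 0  ->  20 a_5 = a_3 + 2 a_2 = -3/2  ->  a_5 = -3/40
  x^4: 30 a_6 - 2 a_4 - 2 a_3 = 0  ->  30 a_6 = 2 a_4 + 2 a_3 = 2/3  ->  a_6 = 1/45
Truncated series: y(x) = 1 - x - x^2 + (1/2) x^3 - (1/6) x^4 - (3/40) x^5 + (1/45) x^6 + O(x^7).

a_0 = 1; a_1 = -1; a_2 = -1; a_3 = 1/2; a_4 = -1/6; a_5 = -3/40; a_6 = 1/45


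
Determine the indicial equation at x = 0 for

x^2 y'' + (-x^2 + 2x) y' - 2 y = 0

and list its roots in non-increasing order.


Divide by x^2 to reach normal form y'' + P_1(x) y' + P_2(x) y = 0 with P_1(x) = -1 + 2/x and P_2(x) = -2/x^2.
x = 0 is a singular point because the y'-coefficient -1 + 2/x has a pole at x = 0 and the y-coefficient -2/x^2 has a pole at x = 0.
It is a regular singular point because x P_1(x) = p(x) = 2 - x and x^2 P_2(x) = q(x) = -2 are polynomials, hence analytic at x = 0.
p(0) = 2,  q(0) = -2.
Indicial equation: r(r-1) + p(0) r + q(0) = 0, i.e. r^2 + (p(0) - 1) r + q(0) = 0, i.e. r^2 + 1 r - 2 = 0.
Discriminant: (1)^2 - 4(-2) = 9, so r = (-1 ± 3)/2.
Solving: r_1 = 1, r_2 = -2.

indicial: r^2 + 1 r - 2 = 0; roots r_1 = 1, r_2 = -2


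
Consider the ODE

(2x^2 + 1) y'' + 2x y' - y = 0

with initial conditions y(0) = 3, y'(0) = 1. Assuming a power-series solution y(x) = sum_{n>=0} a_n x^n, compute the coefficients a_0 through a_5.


Ansatz: y(x) = sum_{n>=0} a_n x^n, so y'(x) = sum_{n>=1} n a_n x^(n-1) and y''(x) = sum_{n>=2} n(n-1) a_n x^(n-2).
Substitute into P(x) y'' + Q(x) y' + R(x) y = 0 with P(x) = 2x^2 + 1, Q(x) = 2x, R(x) = -1, and match powers of x.
Initial conditions: a_0 = 3, a_1 = 1.
Setting the coefficient of each power of x to zero and solving order by order (substituting the coefficients already found):
  x^0: 2 a_2 - a_0 = 0  ->  2 a_2 = a_0 = 3  ->  a_2 = 3/2
  x^1: 6 a_3 + a_1 = 0  ->  6 a_3 = -a_1 = -1  ->  a_3 = -1/6
  x^2: 12 a_4 + 7 a_2 = 0  ->  12 a_4 = -7 a_2 = -21/2  ->  a_4 = -7/8
  x^3: 20 a_5 + 17 a_3 = 0  ->  20 a_5 = -17 a_3 = 17/6  ->  a_5 = 17/120
Truncated series: y(x) = 3 + x + (3/2) x^2 - (1/6) x^3 - (7/8) x^4 + (17/120) x^5 + O(x^6).

a_0 = 3; a_1 = 1; a_2 = 3/2; a_3 = -1/6; a_4 = -7/8; a_5 = 17/120


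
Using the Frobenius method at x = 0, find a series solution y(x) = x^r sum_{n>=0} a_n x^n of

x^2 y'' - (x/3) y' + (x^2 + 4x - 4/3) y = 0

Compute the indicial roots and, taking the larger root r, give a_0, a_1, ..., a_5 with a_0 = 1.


Write in Frobenius form y'' + (p(x)/x) y' + (q(x)/x^2) y = 0:
  p(x) = -1/3,  q(x) = x^2 + 4x - 4/3.
Indicial equation: r(r-1) + (-1/3) r + (-4/3) = 0 -> roots r_1 = 2, r_2 = -2/3.
Take r = r_1 = 2. Let y(x) = x^r sum_{n>=0} a_n x^n with a_0 = 1.
Substitute y = x^r sum a_n x^n and match x^{r+n}. The recurrence is
  D(n) a_n + 4 a_{n-1} + 1 a_{n-2} = 0,  where D(n) = (r+n)(r+n-1) + (-1/3)(r+n) + (-4/3).
  a_n = [-4 a_{n-1} - 1 a_{n-2}] / D(n).
Since the indicial polynomial factors as (r - r_1)(r - r_2), D(n) = (r_1 + n - r_1)(r_1 + n - r_2) = n(n + 8/3).
Evaluating step by step (a_0 = 1):
  n = 1: D(1) = 1(1 + 8/3) = 11/3; numerator = -4(1) = -4; a_1 = (-4)/(11/3) = -12/11
  n = 2: D(2) = 2(2 + 8/3) = 28/3; numerator = -4(-12/11) - 1(1) = 37/11; a_2 = (37/11)/(28/3) = 111/308
  n = 3: D(3) = 3(3 + 8/3) = 17; numerator = -4(111/308) - 1(-12/11) = -27/77; a_3 = (-27/77)/(17) = -27/1309
  n = 4: D(4) = 4(4 + 8/3) = 80/3; numerator = -4(-27/1309) - 1(111/308) = -1455/5236; a_4 = (-1455/5236)/(80/3) = -873/83776
  n = 5: D(5) = 5(5 + 8/3) = 115/3; numerator = -4(-873/83776) - 1(-27/1309) = 1305/20944; a_5 = (1305/20944)/(115/3) = 783/481712

r = 2; a_0 = 1; a_1 = -12/11; a_2 = 111/308; a_3 = -27/1309; a_4 = -873/83776; a_5 = 783/481712


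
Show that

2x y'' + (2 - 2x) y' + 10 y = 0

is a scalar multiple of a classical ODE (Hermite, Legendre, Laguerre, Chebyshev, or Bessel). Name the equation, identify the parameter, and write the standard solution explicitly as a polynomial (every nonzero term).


All three coefficients share the factor 2; dividing through by 2 gives  x y'' + (1 - x) y' + 5 y = 0.
This matches the Laguerre equation x y'' + (1 - x) y' + n y = 0 with n = 5; the polynomial solution is L_5(x).
With y = sum_k a_k x^k, matching x^k gives (k+1)k a_{k+1} + (k+1) a_{k+1} - k a_k + n a_k = 0, i.e. (k+1)^2 a_{k+1} = (k - n) a_k = (k - 5) a_k. The right side vanishes at k = 5, so the series terminates at degree 5.
Standard normalization L_n(0) = 1 gives a_0 = 1. Work upward with a_{k+1} = (k - 5) a_k / (k+1)^2:
  a_1 = (0 - 5)(1) / 1^2 = -5/1 = -5
  a_2 = (1 - 5)(-5) / 2^2 = 20/4 = 5
  a_3 = (2 - 5)(5) / 3^2 = -15/9 = -5/3
  a_4 = (3 - 5)(-5/3) / 4^2 = (10/3)/16 = 5/24
  a_5 = (4 - 5)(5/24) / 5^2 = (-5/24)/25 = -1/120
Hence L_5(x) = -x^5/120 + 5 x^4/24 - 5 x^3/3 + 5 x^2 - 5 x + 1.

L_5(x); series = -x^5/120 + 5 x^4/24 - 5 x^3/3 + 5 x^2 - 5 x + 1


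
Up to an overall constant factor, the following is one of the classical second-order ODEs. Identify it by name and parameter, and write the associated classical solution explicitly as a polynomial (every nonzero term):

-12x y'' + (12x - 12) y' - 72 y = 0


All three coefficients share the factor -12; dividing through by -12 gives  x y'' + (1 - x) y' + 6 y = 0.
This matches the Laguerre equation x y'' + (1 - x) y' + n y = 0 with n = 6; the polynomial solution is L_6(x).
With y = sum_k a_k x^k, matching x^k gives (k+1)k a_{k+1} + (k+1) a_{k+1} - k a_k + n a_k = 0, i.e. (k+1)^2 a_{k+1} = (k - n) a_k = (k - 6) a_k. The right side vanishes at k = 6, so the series terminates at degree 6.
Standard normalization L_n(0) = 1 gives a_0 = 1. Work upward with a_{k+1} = (k - 6) a_k / (k+1)^2:
  a_1 = (0 - 6)(1) / 1^2 = -6/1 = -6
  a_2 = (1 - 6)(-6) / 2^2 = 30/4 = 15/2
  a_3 = (2 - 6)(15/2) / 3^2 = -30/9 = -10/3
  a_4 = (3 - 6)(-10/3) / 4^2 = 10/16 = 5/8
  a_5 = (4 - 6)(5/8) / 5^2 = (-5/4)/25 = -1/20
  a_6 = (5 - 6)(-1/20) / 6^2 = (1/20)/36 = 1/720
Hence L_6(x) = x^6/720 - x^5/20 + 5 x^4/8 - 10 x^3/3 + 15 x^2/2 - 6 x + 1.

L_6(x); series = x^6/720 - x^5/20 + 5 x^4/8 - 10 x^3/3 + 15 x^2/2 - 6 x + 1


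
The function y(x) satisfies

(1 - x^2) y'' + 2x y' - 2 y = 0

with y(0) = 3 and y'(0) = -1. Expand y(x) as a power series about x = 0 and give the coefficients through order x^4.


Ansatz: y(x) = sum_{n>=0} a_n x^n, so y'(x) = sum_{n>=1} n a_n x^(n-1) and y''(x) = sum_{n>=2} n(n-1) a_n x^(n-2).
Substitute into P(x) y'' + Q(x) y' + R(x) y = 0 with P(x) = 1 - x^2, Q(x) = 2x, R(x) = -2, and match powers of x.
Initial conditions: a_0 = 3, a_1 = -1.
Setting the coefficient of each power of x to zero and solving order by order (substituting the coefficients already found):
  x^0: 2 a_2 - 2 a_0 = 0  ->  2 a_2 = 2 a_0 = 6  ->  a_2 = 3
  x^1: 6 a_3 = 0  ->  a_3 = 0
  x^2: 12 a_4 = 0  ->  a_4 = 0
Truncated series: y(x) = 3 - x + 3 x^2 + O(x^5).

a_0 = 3; a_1 = -1; a_2 = 3; a_3 = 0; a_4 = 0


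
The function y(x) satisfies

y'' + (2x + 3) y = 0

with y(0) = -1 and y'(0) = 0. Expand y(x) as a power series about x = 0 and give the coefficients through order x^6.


Ansatz: y(x) = sum_{n>=0} a_n x^n, so y'(x) = sum_{n>=1} n a_n x^(n-1) and y''(x) = sum_{n>=2} n(n-1) a_n x^(n-2).
Substitute into P(x) y'' + Q(x) y' + R(x) y = 0 with P(x) = 1, Q(x) = 0, R(x) = 2x + 3, and match powers of x.
Initial conditions: a_0 = -1, a_1 = 0.
Setting the coefficient of each power of x to zero and solving order by order (substituting the coefficients already found):
  x^0: 2 a_2 + 3 a_0 = 0  ->  2 a_2 = -3 a_0 = 3  ->  a_2 = 3/2
  x^1: 6 a_3 + 3 a_1 + 2 a_0 = 0  ->  6 a_3 = -3 a_1 - 2 a_0 = 2  ->  a_3 = 1/3
  x^2: 12 a_4 + 3 a_2 + 2 a_1 = 0  ->  12 a_4 = -3 a_2 - 2 a_1 = -9/2  ->  a_4 = -3/8
  x^3: 20 a_5 + 3 a_3 + 2 a_2 = 0  ->  20 a_5 = -3 a_3 - 2 a_2 = -4  ->  a_5 = -1/5
  x^4: 30 a_6 + 3 a_4 + 2 a_3 = 0  ->  30 a_6 = -3 a_4 - 2 a_3 = 11/24  ->  a_6 = 11/720
Truncated series: y(x) = -1 + (3/2) x^2 + (1/3) x^3 - (3/8) x^4 - (1/5) x^5 + (11/720) x^6 + O(x^7).

a_0 = -1; a_1 = 0; a_2 = 3/2; a_3 = 1/3; a_4 = -3/8; a_5 = -1/5; a_6 = 11/720


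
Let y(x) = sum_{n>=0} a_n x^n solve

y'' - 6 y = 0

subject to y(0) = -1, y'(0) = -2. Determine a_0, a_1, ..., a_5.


Ansatz: y(x) = sum_{n>=0} a_n x^n, so y'(x) = sum_{n>=1} n a_n x^(n-1) and y''(x) = sum_{n>=2} n(n-1) a_n x^(n-2).
Substitute into P(x) y'' + Q(x) y' + R(x) y = 0 with P(x) = 1, Q(x) = 0, R(x) = -6, and match powers of x.
Initial conditions: a_0 = -1, a_1 = -2.
Setting the coefficient of each power of x to zero and solving order by order (substituting the coefficients already found):
  x^0: 2 a_2 - 6 a_0 = 0  ->  2 a_2 = 6 a_0 = -6  ->  a_2 = -3
  x^1: 6 a_3 - 6 a_1 = 0  ->  6 a_3 = 6 a_1 = -12  ->  a_3 = -2
  x^2: 12 a_4 - 6 a_2 = 0  ->  12 a_4 = 6 a_2 = -18  ->  a_4 = -3/2
  x^3: 20 a_5 - 6 a_3 = 0  ->  20 a_5 = 6 a_3 = -12  ->  a_5 = -3/5
Truncated series: y(x) = -1 - 2 x - 3 x^2 - 2 x^3 - (3/2) x^4 - (3/5) x^5 + O(x^6).

a_0 = -1; a_1 = -2; a_2 = -3; a_3 = -2; a_4 = -3/2; a_5 = -3/5


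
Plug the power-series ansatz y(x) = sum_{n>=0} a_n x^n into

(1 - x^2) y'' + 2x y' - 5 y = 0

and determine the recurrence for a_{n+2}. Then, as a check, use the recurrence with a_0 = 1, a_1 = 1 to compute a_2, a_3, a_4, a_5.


Substitute y = sum_n a_n x^n.
(1 - 1 x^2) y'' contributes (n+2)(n+1) a_{n+2} - n(n-1) a_n at x^n.
2 x y'(x) contributes 2 n a_n at x^n.
-5 y(x) contributes -5 a_n at x^n.
Matching x^n: (n+2)(n+1) a_{n+2} + (-n(n-1) + 2 n - 5) a_n = 0.
Thus a_{n+2} = (n(n-1) - 2 n + 5) / ((n+1)(n+2)) * a_n.

Check with a_0 = 1, a_1 = 1 (apply the recurrence for n = 0, 1, 2, 3): a_0 = 1, a_1 = 1, a_2 = 5/2, a_3 = 1/2, a_4 = 5/8, a_5 = 1/8.

a_(n+2) = (n(n-1) - 2 n + 5) / ((n+1)(n+2)) * a_n; check: a_0 = 1, a_1 = 1, a_2 = 5/2, a_3 = 1/2, a_4 = 5/8, a_5 = 1/8
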